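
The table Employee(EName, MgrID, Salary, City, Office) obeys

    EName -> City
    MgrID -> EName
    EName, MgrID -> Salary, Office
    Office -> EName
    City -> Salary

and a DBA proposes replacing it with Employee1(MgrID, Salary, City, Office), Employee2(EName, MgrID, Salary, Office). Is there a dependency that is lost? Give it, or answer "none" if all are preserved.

Check EName → City: no single fragment contains all of {EName, City}, and the restricted closure of {EName} across the fragments never reaches {City}.
MgrID → EName is preserved.
EName, MgrID → Salary, Office is preserved.
Office → EName is preserved.
City → Salary is preserved.

EName -> City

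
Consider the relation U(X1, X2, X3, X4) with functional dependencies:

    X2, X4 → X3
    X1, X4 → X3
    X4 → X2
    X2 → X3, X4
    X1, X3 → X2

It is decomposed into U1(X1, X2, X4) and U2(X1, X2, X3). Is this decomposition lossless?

Common attributes: U1 ∩ U2 = {X1, X2}.
Closure of {X1, X2}: X2 → X3, X4 applies, adding X3, X4. So (X1, X2)⁺ = {X1, X2, X3, X4}.
This closure contains every attribute of U1, so U1 ∩ U2 → U1. The join is lossless.

Yes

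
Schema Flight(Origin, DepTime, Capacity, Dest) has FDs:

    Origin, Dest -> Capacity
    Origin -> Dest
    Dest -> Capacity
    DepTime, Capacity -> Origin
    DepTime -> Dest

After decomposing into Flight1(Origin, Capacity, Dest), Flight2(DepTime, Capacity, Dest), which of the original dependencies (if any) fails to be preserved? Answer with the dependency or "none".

DepTime, Capacity -> Origin

Check DepTime, Capacity → Origin: no single fragment contains all of {Origin, DepTime, Capacity}, and the restricted closure of {DepTime, Capacity} across the fragments never reaches {Origin}.
Origin, Dest → Capacity is preserved.
Origin → Dest is preserved.
Dest → Capacity is preserved.
DepTime → Dest is preserved.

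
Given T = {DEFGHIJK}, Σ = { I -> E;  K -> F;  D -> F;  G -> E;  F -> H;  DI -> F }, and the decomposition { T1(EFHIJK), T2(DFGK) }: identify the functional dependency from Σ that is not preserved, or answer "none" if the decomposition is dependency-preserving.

G -> E

Check G → E: no single fragment contains all of {EG}, and the restricted closure of {G} across the fragments never reaches {E}.
I → E is preserved.
K → F is preserved.
D → F is preserved.
F → H is preserved.
DI → F is preserved.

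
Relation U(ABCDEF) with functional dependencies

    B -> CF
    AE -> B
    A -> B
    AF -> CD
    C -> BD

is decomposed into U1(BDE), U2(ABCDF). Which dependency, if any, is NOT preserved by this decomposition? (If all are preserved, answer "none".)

none

B → CF lies within U2.
AE → B: restricted closure across fragments reaches B.
A → B lies within U2.
AF → CD lies within U2.
C → BD lies within U2.
Every dependency is enforceable on the fragments, so the decomposition is dependency-preserving.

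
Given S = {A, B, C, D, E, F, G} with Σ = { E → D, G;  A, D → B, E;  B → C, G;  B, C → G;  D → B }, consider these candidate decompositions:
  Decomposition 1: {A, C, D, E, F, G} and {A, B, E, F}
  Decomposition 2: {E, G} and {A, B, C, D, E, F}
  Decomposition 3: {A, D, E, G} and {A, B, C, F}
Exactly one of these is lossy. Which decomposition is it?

Decomposition 3

Decomposition 1: common = {A, E, F}, closure = {A, B, C, D, E, F, G} → lossless.
Decomposition 2: common = {E}, closure = {B, C, D, E, G} → lossless.
Decomposition 3: common = {A}, closure = {A} → lossy.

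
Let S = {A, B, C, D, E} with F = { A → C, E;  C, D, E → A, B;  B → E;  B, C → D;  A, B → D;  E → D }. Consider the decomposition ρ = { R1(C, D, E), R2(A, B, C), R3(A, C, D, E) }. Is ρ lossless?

Chase test. Columns are A, B, C, D, E; row i has aⱼ where attribute j ∈ Ri, else bᵢⱼ.
Initial tableau (one row per fragment):
  row 1: b11 b12 a3 a4 a5
  row 2: a1 a2 a3 b24 b25
  row 3: a1 b32 a3 a4 a5
Rows 2 and 3 agree on A; apply A→C, E and equate their C, E entries.
Rows 1 and 3 agree on C, D, E; apply C, D, E→A, B and equate their A, B entries.
Rows 1 and 2 agree on E; apply E→D and equate their D entries.
Rows 1 and 2 agree on C, D, E; apply C, D, E→A, B and equate their A, B entries.
Row 1 is now all distinguished symbols — the join is lossless.

Yes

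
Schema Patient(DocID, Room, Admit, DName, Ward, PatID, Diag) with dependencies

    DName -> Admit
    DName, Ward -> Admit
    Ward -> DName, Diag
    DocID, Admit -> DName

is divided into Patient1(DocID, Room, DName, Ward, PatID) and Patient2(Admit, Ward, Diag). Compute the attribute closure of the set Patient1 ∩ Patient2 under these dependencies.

Admit, DName, Ward, Diag

Patient1 ∩ Patient2 = {Ward}.
Ward → DName, Diag applies, adding DName, Diag
DName → Admit applies, adding Admit
Closure: {Admit, DName, Ward, Diag}.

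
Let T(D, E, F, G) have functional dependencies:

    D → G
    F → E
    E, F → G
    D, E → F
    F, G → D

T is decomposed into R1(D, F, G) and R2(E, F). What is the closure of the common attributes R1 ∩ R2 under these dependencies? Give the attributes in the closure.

R1 ∩ R2 = {F}.
F → E applies, adding E
E, F → G applies, adding G
F, G → D applies, adding D
Closure: {D, E, F, G}.

D, E, F, G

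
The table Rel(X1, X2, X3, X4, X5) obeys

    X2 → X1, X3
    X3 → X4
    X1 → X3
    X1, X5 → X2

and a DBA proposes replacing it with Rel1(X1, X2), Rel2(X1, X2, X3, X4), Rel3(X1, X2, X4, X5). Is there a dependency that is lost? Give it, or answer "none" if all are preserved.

X2 → X1, X3 lies within Rel2.
X3 → X4 lies within Rel2.
X1 → X3 lies within Rel2.
X1, X5 → X2 lies within Rel3.
Every dependency is enforceable on the fragments, so the decomposition is dependency-preserving.

none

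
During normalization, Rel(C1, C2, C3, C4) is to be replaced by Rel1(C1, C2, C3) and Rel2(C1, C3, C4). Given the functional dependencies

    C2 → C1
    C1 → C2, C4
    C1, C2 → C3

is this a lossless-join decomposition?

Yes

Common attributes: Rel1 ∩ Rel2 = {C1, C3}.
Closure of {C1, C3}: C1 → C2, C4 applies, adding C2, C4. So (C1, C3)⁺ = {C1, C2, C3, C4}.
This closure contains every attribute of Rel1, so Rel1 ∩ Rel2 → Rel1. The join is lossless.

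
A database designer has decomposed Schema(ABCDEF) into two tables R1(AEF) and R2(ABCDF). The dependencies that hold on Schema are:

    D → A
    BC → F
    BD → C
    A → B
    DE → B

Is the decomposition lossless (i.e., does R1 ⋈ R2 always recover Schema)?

Common attributes: R1 ∩ R2 = {AF}.
Closure of {AF}: A → B applies, adding B. So (AF)⁺ = {ABF}.
The closure contains neither all of R1 = {AEF} nor all of R2 = {ABCDF}, so the common attributes are not a superkey of either fragment. The join is lossy.

No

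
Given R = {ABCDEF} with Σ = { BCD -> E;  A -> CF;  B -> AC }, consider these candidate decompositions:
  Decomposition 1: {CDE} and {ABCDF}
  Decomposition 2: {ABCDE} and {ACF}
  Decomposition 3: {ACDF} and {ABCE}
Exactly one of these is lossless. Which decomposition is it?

Decomposition 2

Decomposition 1: common = {CD}, closure = {CD} → lossy.
Decomposition 2: common = {AC}, closure = {ACF} → lossless.
Decomposition 3: common = {AC}, closure = {ACF} → lossy.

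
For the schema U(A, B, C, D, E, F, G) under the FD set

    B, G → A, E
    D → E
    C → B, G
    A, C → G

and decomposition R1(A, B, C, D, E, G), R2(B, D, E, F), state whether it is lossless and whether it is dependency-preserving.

lossy but dependency-preserving

Lossless test: (B, D, E)⁺ = {B, D, E}, which is a superkey of neither fragment — lossy.
Dependency preservation: every FD's attributes lie within a single fragment, so each can be enforced locally — preserved.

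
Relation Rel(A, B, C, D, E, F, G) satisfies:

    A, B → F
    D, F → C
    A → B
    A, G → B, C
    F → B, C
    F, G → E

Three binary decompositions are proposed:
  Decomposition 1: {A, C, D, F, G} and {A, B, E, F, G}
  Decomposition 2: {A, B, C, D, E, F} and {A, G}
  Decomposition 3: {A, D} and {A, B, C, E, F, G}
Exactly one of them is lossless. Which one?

Decomposition 1: common = {A, F, G}, closure = {A, B, C, E, F, G} → lossless.
Decomposition 2: common = {A}, closure = {A, B, C, F} → lossy.
Decomposition 3: common = {A}, closure = {A, B, C, F} → lossy.

Decomposition 1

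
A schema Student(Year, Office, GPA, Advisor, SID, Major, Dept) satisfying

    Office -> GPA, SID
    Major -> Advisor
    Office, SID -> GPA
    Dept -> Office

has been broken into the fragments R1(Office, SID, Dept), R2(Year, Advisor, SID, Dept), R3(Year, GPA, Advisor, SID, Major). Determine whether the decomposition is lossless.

Chase test. Columns are Year, Office, GPA, Advisor, SID, Major, Dept; row i has aⱼ where attribute j ∈ Ri, else bᵢⱼ.
Initial tableau (one row per fragment):
  row 1: b11 a2 b13 b14 a5 b16 a7
  row 2: a1 b22 b23 a4 a5 b26 a7
  row 3: a1 b32 a3 a4 a5 a6 b37
Rows 1 and 2 agree on Dept; apply Dept→Office and equate their Office entries.
Rows 1 and 2 agree on Office; apply Office→GPA, SID and equate their GPA, SID entries.
No row becomes fully distinguished — the join is lossy.

No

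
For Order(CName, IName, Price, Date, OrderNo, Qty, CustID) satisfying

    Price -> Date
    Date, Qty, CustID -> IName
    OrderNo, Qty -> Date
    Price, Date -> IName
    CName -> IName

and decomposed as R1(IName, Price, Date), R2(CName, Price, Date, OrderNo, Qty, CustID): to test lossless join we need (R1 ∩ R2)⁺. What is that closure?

IName, Price, Date

R1 ∩ R2 = {Price, Date}.
Price, Date → IName applies, adding IName
Closure: {IName, Price, Date}.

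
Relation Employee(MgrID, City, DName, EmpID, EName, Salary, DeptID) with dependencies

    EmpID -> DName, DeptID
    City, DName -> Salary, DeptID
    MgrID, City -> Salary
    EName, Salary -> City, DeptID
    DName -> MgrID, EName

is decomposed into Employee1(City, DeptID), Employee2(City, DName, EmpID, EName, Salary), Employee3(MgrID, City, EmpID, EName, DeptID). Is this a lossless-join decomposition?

Yes

Chase test. Columns are MgrID, City, DName, EmpID, EName, Salary, DeptID; row i has aⱼ where attribute j ∈ Employeei, else bᵢⱼ.
Initial tableau (one row per fragment):
  row 1: b11 a2 b13 b14 b15 b16 a7
  row 2: b21 a2 a3 a4 a5 a6 b27
  row 3: a1 a2 b33 a4 a5 b36 a7
Rows 2 and 3 agree on EmpID; apply EmpID→DName, DeptID and equate their DName, DeptID entries.
Rows 2 and 3 agree on City, DName; apply City, DName→Salary, DeptID and equate their Salary, DeptID entries.
Rows 2 and 3 agree on DName; apply DName→MgrID, EName and equate their MgrID, EName entries.
Row 2 is now all distinguished symbols — the join is lossless.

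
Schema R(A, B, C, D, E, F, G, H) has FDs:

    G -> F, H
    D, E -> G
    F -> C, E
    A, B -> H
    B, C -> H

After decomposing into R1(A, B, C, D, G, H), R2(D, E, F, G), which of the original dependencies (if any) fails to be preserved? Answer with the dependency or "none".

F -> C, E

Check F → C, E: no single fragment contains all of {C, E, F}, and the restricted closure of {F} across the fragments never reaches {C, E}.
G → F, H is preserved.
D, E → G is preserved.
A, B → H is preserved.
B, C → H is preserved.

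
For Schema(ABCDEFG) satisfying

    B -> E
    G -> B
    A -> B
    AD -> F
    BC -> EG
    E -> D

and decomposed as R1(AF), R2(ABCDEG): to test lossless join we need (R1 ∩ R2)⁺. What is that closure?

R1 ∩ R2 = {A}.
A → B applies, adding B
B → E applies, adding E
E → D applies, adding D
AD → F applies, adding F
Closure: {ABDEF}.

ABDEF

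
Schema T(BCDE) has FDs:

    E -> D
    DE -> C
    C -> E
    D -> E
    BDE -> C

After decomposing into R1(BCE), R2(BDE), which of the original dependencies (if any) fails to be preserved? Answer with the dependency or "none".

none

E → D lies within R2.
DE → C: restricted closure across fragments reaches C.
C → E lies within R1.
D → E lies within R2.
BDE → C: restricted closure across fragments reaches C.
Every dependency is enforceable on the fragments, so the decomposition is dependency-preserving.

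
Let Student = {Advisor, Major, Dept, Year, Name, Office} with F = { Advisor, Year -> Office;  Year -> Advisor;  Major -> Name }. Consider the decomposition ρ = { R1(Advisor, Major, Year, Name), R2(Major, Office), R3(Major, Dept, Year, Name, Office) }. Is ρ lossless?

Chase test. Columns are Advisor, Major, Dept, Year, Name, Office; row i has aⱼ where attribute j ∈ Ri, else bᵢⱼ.
Initial tableau (one row per fragment):
  row 1: a1 a2 b13 a4 a5 b16
  row 2: b21 a2 b23 b24 b25 a6
  row 3: b31 a2 a3 a4 a5 a6
Rows 1 and 3 agree on Year; apply Year→Advisor and equate their Advisor entries.
Rows 1 and 2 agree on Major; apply Major→Name and equate their Name entries.
Rows 1 and 3 agree on Advisor, Year; apply Advisor, Year→Office and equate their Office entries.
Row 3 is now all distinguished symbols — the join is lossless.

Yes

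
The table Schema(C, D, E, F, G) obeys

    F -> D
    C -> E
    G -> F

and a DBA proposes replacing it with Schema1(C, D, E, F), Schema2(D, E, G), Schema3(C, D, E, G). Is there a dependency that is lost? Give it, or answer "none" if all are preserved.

Check G → F: no single fragment contains all of {F, G}, and the restricted closure of {G} across the fragments never reaches {F}.
F → D is preserved.
C → E is preserved.

G -> F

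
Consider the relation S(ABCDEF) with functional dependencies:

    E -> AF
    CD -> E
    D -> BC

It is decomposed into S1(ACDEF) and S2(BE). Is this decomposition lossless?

No

Common attributes: S1 ∩ S2 = {E}.
Closure of {E}: E → AF applies, adding AF. So (E)⁺ = {AEF}.
The closure contains neither all of S1 = {ACDEF} nor all of S2 = {BE}, so the common attributes are not a superkey of either fragment. The join is lossy.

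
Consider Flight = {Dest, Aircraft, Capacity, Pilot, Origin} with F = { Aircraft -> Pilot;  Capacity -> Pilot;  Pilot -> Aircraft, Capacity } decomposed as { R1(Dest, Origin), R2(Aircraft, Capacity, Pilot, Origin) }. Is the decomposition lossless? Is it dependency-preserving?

lossy but dependency-preserving

Lossless test: (Origin)⁺ = {Origin}, which is a superkey of neither fragment — lossy.
Dependency preservation: every FD's attributes lie within a single fragment, so each can be enforced locally — preserved.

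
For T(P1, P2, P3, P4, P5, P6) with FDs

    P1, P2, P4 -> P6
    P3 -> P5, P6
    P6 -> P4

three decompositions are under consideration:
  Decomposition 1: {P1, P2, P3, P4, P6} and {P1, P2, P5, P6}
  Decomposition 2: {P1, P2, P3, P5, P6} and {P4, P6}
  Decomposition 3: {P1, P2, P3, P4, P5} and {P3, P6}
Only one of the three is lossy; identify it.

Decomposition 1: common = {P1, P2, P6}, closure = {P1, P2, P4, P6} → lossy.
Decomposition 2: common = {P6}, closure = {P4, P6} → lossless.
Decomposition 3: common = {P3}, closure = {P3, P4, P5, P6} → lossless.

Decomposition 1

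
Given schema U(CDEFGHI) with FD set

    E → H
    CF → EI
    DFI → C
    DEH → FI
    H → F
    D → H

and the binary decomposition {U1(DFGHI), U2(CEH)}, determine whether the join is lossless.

Common attributes: U1 ∩ U2 = {H}.
Closure of {H}: H → F applies, adding F. So (H)⁺ = {FH}.
The closure contains neither all of U1 = {DFGHI} nor all of U2 = {CEH}, so the common attributes are not a superkey of either fragment. The join is lossy.

No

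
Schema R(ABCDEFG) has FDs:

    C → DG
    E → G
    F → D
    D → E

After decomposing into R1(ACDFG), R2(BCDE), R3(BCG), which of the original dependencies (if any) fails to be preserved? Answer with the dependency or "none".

Check E → G: no single fragment contains all of {EG}, and the restricted closure of {E} across the fragments never reaches {G}.
C → DG is preserved.
F → D is preserved.
D → E is preserved.

E → G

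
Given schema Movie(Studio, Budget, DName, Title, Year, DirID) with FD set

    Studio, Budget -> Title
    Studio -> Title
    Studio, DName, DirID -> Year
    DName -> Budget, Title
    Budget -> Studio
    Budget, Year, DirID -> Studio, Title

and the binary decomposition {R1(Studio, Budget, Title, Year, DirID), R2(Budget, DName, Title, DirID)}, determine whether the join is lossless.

No

Common attributes: R1 ∩ R2 = {Budget, Title, DirID}.
Closure of {Budget, Title, DirID}: Budget → Studio applies, adding Studio. So (Budget, Title, DirID)⁺ = {Studio, Budget, Title, DirID}.
The closure contains neither all of R1 = {Studio, Budget, Title, Year, DirID} nor all of R2 = {Budget, DName, Title, DirID}, so the common attributes are not a superkey of either fragment. The join is lossy.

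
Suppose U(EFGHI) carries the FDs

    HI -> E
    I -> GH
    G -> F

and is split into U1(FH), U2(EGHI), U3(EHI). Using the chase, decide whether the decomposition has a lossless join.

Chase test. Columns are EFGHI; row i has aⱼ where attribute j ∈ Ui, else bᵢⱼ.
Initial tableau (one row per fragment):
  row 1: b11 a2 b13 a4 b15
  row 2: a1 b22 a3 a4 a5
  row 3: a1 b32 b33 a4 a5
Rows 2 and 3 agree on I; apply I→GH and equate their GH entries.
Rows 2 and 3 agree on G; apply G→F and equate their F entries.
No row becomes fully distinguished — the join is lossy.

No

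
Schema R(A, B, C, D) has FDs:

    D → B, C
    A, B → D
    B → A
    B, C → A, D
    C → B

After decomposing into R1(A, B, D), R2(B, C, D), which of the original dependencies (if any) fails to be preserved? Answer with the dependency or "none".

D → B, C lies within R2.
A, B → D lies within R1.
B → A lies within R1.
B, C → A, D: restricted closure across fragments reaches A, D.
C → B lies within R2.
Every dependency is enforceable on the fragments, so the decomposition is dependency-preserving.

none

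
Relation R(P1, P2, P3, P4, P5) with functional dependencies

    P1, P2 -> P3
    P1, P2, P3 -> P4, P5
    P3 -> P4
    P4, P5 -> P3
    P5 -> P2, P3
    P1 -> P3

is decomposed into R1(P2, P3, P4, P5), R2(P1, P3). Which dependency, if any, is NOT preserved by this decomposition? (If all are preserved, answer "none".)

Check P1, P2, P3 → P4, P5: no single fragment contains all of {P1, P2, P3, P4, P5}, and the restricted closure of {P1, P2, P3} across the fragments never reaches {P4, P5}.
P1, P2 → P3 is preserved.
P3 → P4 is preserved.
P4, P5 → P3 is preserved.
P5 → P2, P3 is preserved.
P1 → P3 is preserved.

P1, P2, P3 -> P4, P5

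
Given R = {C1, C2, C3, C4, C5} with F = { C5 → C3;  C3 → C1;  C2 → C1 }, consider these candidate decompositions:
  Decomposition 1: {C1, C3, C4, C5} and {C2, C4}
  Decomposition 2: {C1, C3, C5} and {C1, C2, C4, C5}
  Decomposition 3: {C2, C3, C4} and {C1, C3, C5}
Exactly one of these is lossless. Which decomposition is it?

Decomposition 2

Decomposition 1: common = {C4}, closure = {C4} → lossy.
Decomposition 2: common = {C1, C5}, closure = {C1, C3, C5} → lossless.
Decomposition 3: common = {C3}, closure = {C1, C3} → lossy.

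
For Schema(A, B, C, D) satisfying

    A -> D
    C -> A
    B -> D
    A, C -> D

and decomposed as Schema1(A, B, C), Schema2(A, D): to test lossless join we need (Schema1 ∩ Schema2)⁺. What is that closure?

A, D

Schema1 ∩ Schema2 = {A}.
A → D applies, adding D
Closure: {A, D}.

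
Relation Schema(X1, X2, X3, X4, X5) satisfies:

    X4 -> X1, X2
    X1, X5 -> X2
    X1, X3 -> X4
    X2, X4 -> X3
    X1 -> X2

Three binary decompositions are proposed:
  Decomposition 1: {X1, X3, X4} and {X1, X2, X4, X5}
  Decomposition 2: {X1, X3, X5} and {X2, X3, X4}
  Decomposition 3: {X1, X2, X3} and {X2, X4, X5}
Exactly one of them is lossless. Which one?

Decomposition 1: common = {X1, X4}, closure = {X1, X2, X3, X4} → lossless.
Decomposition 2: common = {X3}, closure = {X3} → lossy.
Decomposition 3: common = {X2}, closure = {X2} → lossy.

Decomposition 1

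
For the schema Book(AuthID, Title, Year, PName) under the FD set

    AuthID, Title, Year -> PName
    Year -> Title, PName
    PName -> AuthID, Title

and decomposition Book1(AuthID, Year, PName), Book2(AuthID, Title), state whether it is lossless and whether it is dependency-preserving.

Lossless test: (AuthID)⁺ = {AuthID}, which is a superkey of neither fragment — lossy.
Dependency preservation: the restricted closure of {Year} across the fragments never reaches {Title, PName}, so Year → Title, PName cannot be enforced without a join — not preserved.

lossy and not dependency-preserving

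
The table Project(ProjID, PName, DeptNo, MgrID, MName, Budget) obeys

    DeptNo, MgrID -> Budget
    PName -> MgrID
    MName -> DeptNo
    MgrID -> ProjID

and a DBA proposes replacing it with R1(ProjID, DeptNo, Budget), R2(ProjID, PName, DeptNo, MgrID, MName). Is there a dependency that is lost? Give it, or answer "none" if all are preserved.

DeptNo, MgrID -> Budget

Check DeptNo, MgrID → Budget: no single fragment contains all of {DeptNo, MgrID, Budget}, and the restricted closure of {DeptNo, MgrID} across the fragments never reaches {Budget}.
PName → MgrID is preserved.
MName → DeptNo is preserved.
MgrID → ProjID is preserved.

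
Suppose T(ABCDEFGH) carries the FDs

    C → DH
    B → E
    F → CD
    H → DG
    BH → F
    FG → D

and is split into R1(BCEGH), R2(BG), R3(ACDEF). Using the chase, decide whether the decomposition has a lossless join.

Chase test. Columns are ABCDEFGH; row i has aⱼ where attribute j ∈ Ri, else bᵢⱼ.
Initial tableau (one row per fragment):
  row 1: b11 a2 a3 b14 a5 b16 a7 a8
  row 2: b21 a2 b23 b24 b25 b26 a7 b28
  row 3: a1 b32 a3 a4 a5 a6 b37 b38
Rows 1 and 3 agree on C; apply C→DH and equate their DH entries.
Rows 1 and 2 agree on B; apply B→E and equate their E entries.
Rows 1 and 3 agree on H; apply H→DG and equate their DG entries.
No row becomes fully distinguished — the join is lossy.

No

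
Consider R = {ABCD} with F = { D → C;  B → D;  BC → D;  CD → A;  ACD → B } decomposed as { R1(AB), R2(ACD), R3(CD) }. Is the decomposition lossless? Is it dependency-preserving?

lossy and not dependency-preserving

Lossless test (chase): Rows 2 and 3 agree on CD; apply CD→A and equate their A entries. Rows 2 and 3 agree on ACD; apply ACD→B and equate their B entries. No row becomes fully distinguished — the join is lossy.
Dependency preservation: the restricted closure of {B} across the fragments never reaches {D}, so B → D cannot be enforced without a join — not preserved.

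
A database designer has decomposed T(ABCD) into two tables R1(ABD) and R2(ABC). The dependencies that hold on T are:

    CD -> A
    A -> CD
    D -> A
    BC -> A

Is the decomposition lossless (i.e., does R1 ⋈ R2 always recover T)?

Yes

Common attributes: R1 ∩ R2 = {AB}.
Closure of {AB}: A → CD applies, adding CD. So (AB)⁺ = {ABCD}.
This closure contains every attribute of R1, so R1 ∩ R2 → R1. The join is lossless.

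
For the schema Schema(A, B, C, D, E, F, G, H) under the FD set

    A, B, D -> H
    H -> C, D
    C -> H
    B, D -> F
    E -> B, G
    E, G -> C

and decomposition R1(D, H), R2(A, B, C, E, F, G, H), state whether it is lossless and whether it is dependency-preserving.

lossless but not dependency-preserving

Lossless test: (H)⁺ = {C, D, H}, which contains all of one fragment — lossless.
Dependency preservation: the restricted closure of {A, B, D} across the fragments never reaches {H}, so A, B, D → H cannot be enforced without a join — not preserved.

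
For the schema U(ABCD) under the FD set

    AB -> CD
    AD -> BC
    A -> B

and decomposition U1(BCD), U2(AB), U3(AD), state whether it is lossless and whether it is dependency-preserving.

lossy and not dependency-preserving

Lossless test (chase): Rows 2 and 3 agree on A; apply A→B and equate their B entries. Rows 2 and 3 agree on AB; apply AB→CD and equate their CD entries. No row becomes fully distinguished — the join is lossy.
Dependency preservation: the restricted closure of {AB} across the fragments never reaches {CD}, so AB → CD cannot be enforced without a join — not preserved.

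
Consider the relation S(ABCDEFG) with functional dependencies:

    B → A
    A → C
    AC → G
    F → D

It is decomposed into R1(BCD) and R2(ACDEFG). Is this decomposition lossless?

No

Common attributes: R1 ∩ R2 = {CD}.
No dependency enlarges {CD}, so (CD)⁺ = {CD}.
The closure contains neither all of R1 = {BCD} nor all of R2 = {ACDEFG}, so the common attributes are not a superkey of either fragment. The join is lossy.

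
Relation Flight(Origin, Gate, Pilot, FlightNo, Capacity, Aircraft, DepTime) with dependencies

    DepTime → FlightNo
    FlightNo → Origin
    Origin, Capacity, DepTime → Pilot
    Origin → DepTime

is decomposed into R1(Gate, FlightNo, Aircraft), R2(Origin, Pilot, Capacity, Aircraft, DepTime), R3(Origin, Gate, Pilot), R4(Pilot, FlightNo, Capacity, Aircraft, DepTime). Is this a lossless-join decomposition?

No

Chase test. Columns are Origin, Gate, Pilot, FlightNo, Capacity, Aircraft, DepTime; row i has aⱼ where attribute j ∈ Ri, else bᵢⱼ.
Initial tableau (one row per fragment):
  row 1: b11 a2 b13 a4 b15 a6 b17
  row 2: a1 b22 a3 b24 a5 a6 a7
  row 3: a1 a2 a3 b34 b35 b36 b37
  row 4: b41 b42 a3 a4 a5 a6 a7
Rows 2 and 4 agree on DepTime; apply DepTime→FlightNo and equate their FlightNo entries.
Rows 1 and 2 agree on FlightNo; apply FlightNo→Origin and equate their Origin entries.
Rows 1 and 4 agree on FlightNo; apply FlightNo→Origin and equate their Origin entries.
Rows 1 and 2 agree on Origin; apply Origin→DepTime and equate their DepTime entries.
Rows 1 and 3 agree on Origin; apply Origin→DepTime and equate their DepTime entries.
Rows 1 and 3 agree on DepTime; apply DepTime→FlightNo and equate their FlightNo entries.
No row becomes fully distinguished — the join is lossy.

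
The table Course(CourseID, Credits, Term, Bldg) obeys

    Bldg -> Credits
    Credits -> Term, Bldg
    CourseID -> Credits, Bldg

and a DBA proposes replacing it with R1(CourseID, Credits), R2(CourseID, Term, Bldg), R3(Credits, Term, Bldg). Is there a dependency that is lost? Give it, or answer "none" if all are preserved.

Bldg → Credits lies within R3.
Credits → Term, Bldg lies within R3.
CourseID → Credits, Bldg: restricted closure across fragments reaches Credits, Bldg.
Every dependency is enforceable on the fragments, so the decomposition is dependency-preserving.

none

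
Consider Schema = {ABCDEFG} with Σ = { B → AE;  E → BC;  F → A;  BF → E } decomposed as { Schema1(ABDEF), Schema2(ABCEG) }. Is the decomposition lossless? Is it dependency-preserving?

Lossless test: (ABE)⁺ = {ABCE}, which is a superkey of neither fragment — lossy.
Dependency preservation: every FD's attributes lie within a single fragment, so each can be enforced locally — preserved.

lossy but dependency-preserving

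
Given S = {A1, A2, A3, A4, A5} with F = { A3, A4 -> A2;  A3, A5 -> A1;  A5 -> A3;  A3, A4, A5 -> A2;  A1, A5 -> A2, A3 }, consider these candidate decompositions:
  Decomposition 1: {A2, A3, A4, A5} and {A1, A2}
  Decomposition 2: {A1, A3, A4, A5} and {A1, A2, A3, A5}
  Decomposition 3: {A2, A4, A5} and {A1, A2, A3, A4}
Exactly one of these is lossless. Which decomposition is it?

Decomposition 2

Decomposition 1: common = {A2}, closure = {A2} → lossy.
Decomposition 2: common = {A1, A3, A5}, closure = {A1, A2, A3, A5} → lossless.
Decomposition 3: common = {A2, A4}, closure = {A2, A4} → lossy.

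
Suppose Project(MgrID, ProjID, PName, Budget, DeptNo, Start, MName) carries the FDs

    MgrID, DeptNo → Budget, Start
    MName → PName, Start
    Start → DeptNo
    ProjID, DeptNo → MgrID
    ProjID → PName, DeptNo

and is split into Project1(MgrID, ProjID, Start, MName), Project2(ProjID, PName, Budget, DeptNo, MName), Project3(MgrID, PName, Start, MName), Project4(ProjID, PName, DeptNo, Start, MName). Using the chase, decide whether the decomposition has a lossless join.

Yes

Chase test. Columns are MgrID, ProjID, PName, Budget, DeptNo, Start, MName; row i has aⱼ where attribute j ∈ Projecti, else bᵢⱼ.
Initial tableau (one row per fragment):
  row 1: a1 a2 b13 b14 b15 a6 a7
  row 2: b21 a2 a3 a4 a5 b26 a7
  row 3: a1 b32 a3 b34 b35 a6 a7
  row 4: b41 a2 a3 b44 a5 a6 a7
Rows 1 and 2 agree on MName; apply MName→PName, Start and equate their PName, Start entries.
Rows 1 and 2 agree on Start; apply Start→DeptNo and equate their DeptNo entries.
Rows 1 and 3 agree on Start; apply Start→DeptNo and equate their DeptNo entries.
Rows 1 and 2 agree on ProjID, DeptNo; apply ProjID, DeptNo→MgrID and equate their MgrID entries.
Rows 1 and 4 agree on ProjID, DeptNo; apply ProjID, DeptNo→MgrID and equate their MgrID entries.
Rows 1 and 2 agree on MgrID, DeptNo; apply MgrID, DeptNo→Budget, Start and equate their Budget, Start entries.
Rows 1 and 3 agree on MgrID, DeptNo; apply MgrID, DeptNo→Budget, Start and equate their Budget, Start entries.
Rows 1 and 4 agree on MgrID, DeptNo; apply MgrID, DeptNo→Budget, Start and equate their Budget, Start entries.
Row 1 is now all distinguished symbols — the join is lossless.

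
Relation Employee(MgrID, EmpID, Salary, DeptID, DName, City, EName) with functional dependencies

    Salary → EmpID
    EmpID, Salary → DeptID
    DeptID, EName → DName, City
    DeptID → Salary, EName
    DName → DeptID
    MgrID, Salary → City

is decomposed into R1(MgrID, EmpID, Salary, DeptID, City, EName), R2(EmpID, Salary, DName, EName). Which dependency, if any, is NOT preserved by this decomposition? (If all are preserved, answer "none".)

none

Salary → EmpID lies within R1.
EmpID, Salary → DeptID lies within R1.
DeptID, EName → DName, City: restricted closure across fragments reaches DName, City.
DeptID → Salary, EName lies within R1.
DName → DeptID: restricted closure across fragments reaches DeptID.
MgrID, Salary → City lies within R1.
Every dependency is enforceable on the fragments, so the decomposition is dependency-preserving.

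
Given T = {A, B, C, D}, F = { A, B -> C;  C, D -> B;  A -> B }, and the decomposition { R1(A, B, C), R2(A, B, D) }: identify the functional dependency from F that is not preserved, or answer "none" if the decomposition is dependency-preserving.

Check C, D → B: no single fragment contains all of {B, C, D}, and the restricted closure of {C, D} across the fragments never reaches {B}.
A, B → C is preserved.
A → B is preserved.

C, D -> B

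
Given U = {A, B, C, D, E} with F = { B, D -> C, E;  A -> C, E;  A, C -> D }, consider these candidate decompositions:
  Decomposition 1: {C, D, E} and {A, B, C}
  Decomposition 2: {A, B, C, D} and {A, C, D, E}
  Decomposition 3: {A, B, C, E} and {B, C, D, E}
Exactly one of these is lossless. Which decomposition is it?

Decomposition 2

Decomposition 1: common = {C}, closure = {C} → lossy.
Decomposition 2: common = {A, C, D}, closure = {A, C, D, E} → lossless.
Decomposition 3: common = {B, C, E}, closure = {B, C, E} → lossy.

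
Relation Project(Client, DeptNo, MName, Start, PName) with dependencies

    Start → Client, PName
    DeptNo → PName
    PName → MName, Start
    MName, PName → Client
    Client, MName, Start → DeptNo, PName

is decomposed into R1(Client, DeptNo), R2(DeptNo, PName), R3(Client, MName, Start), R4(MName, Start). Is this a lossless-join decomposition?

Chase test. Columns are Client, DeptNo, MName, Start, PName; row i has aⱼ where attribute j ∈ Ri, else bᵢⱼ.
Initial tableau (one row per fragment):
  row 1: a1 a2 b13 b14 b15
  row 2: b21 a2 b23 b24 a5
  row 3: a1 b32 a3 a4 b35
  row 4: b41 b42 a3 a4 b45
Rows 3 and 4 agree on Start; apply Start→Client, PName and equate their Client, PName entries.
Rows 1 and 2 agree on DeptNo; apply DeptNo→PName and equate their PName entries.
Rows 1 and 2 agree on PName; apply PName→MName, Start and equate their MName, Start entries.
Rows 1 and 2 agree on MName, PName; apply MName, PName→Client and equate their Client entries.
Rows 3 and 4 agree on Client, MName, Start; apply Client, MName, Start→DeptNo, PName and equate their DeptNo, PName entries.
No row becomes fully distinguished — the join is lossy.

No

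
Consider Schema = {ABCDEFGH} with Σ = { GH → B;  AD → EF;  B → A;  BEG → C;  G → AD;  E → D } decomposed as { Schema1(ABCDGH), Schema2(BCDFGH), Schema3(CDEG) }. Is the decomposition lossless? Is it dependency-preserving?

Lossless test (chase): Rows 1 and 2 agree on B; apply B→A and equate their A entries. Rows 1 and 3 agree on G; apply G→AD and equate their AD entries. Rows 1 and 2 agree on AD; apply AD→EF and equate their EF entries. Rows 1 and 3 agree on AD; apply AD→EF and equate their EF entries. Row 1 is now all distinguished symbols — the join is lossless.
Dependency preservation: the restricted closure of {AD} across the fragments never reaches {EF}, so AD → EF cannot be enforced without a join — not preserved.

lossless but not dependency-preserving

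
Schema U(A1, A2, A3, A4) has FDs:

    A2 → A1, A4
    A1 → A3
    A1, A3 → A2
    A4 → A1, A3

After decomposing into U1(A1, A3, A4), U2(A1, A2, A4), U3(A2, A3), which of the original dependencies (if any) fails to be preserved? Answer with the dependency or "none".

none

A2 → A1, A4 lies within U2.
A1 → A3 lies within U1.
A1, A3 → A2: restricted closure across fragments reaches A2.
A4 → A1, A3 lies within U1.
Every dependency is enforceable on the fragments, so the decomposition is dependency-preserving.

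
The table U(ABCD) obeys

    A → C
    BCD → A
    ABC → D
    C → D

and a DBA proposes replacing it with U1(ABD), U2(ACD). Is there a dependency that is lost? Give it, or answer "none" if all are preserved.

Check BCD → A: no single fragment contains all of {ABCD}, and the restricted closure of {BCD} across the fragments never reaches {A}.
A → C is preserved.
ABC → D is preserved.
C → D is preserved.

BCD → A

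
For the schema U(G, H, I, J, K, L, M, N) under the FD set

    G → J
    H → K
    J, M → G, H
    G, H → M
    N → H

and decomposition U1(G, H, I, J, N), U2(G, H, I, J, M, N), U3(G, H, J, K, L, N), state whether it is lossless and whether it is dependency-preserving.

lossy but dependency-preserving

Lossless test (chase): Rows 1 and 2 agree on H; apply H→K and equate their K entries. Rows 1 and 3 agree on H; apply H→K and equate their K entries. Rows 1 and 2 agree on G, H; apply G, H→M and equate their M entries. Rows 1 and 3 agree on G, H; apply G, H→M and equate their M entries. No row becomes fully distinguished — the join is lossy.
Dependency preservation: every FD's attributes lie within a single fragment, so each can be enforced locally — preserved.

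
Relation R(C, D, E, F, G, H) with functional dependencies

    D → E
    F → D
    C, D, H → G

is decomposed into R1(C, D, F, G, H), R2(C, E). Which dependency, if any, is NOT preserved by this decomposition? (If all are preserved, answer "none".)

D → E

Check D → E: no single fragment contains all of {D, E}, and the restricted closure of {D} across the fragments never reaches {E}.
F → D is preserved.
C, D, H → G is preserved.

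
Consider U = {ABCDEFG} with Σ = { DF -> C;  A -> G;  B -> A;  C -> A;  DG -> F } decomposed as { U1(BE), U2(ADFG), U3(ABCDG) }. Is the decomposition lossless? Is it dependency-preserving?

lossy but dependency-preserving

Lossless test (chase): Rows 1 and 3 agree on B; apply B→A and equate their A entries. Rows 2 and 3 agree on DG; apply DG→F and equate their F entries. Rows 2 and 3 agree on DF; apply DF→C and equate their C entries. Rows 1 and 2 agree on A; apply A→G and equate their G entries. No row becomes fully distinguished — the join is lossy.
Dependency preservation: DF → C is not contained in any single fragment, but the restricted closure of its left-hand side across the fragments still reaches the right-hand side; the remaining FDs each lie inside some fragment. All dependencies are preserved.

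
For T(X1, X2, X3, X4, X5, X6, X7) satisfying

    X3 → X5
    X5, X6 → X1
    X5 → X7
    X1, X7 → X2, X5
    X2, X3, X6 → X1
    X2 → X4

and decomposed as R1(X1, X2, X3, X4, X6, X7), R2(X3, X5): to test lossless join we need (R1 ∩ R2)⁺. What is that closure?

X3, X5, X7

R1 ∩ R2 = {X3}.
X3 → X5 applies, adding X5
X5 → X7 applies, adding X7
Closure: {X3, X5, X7}.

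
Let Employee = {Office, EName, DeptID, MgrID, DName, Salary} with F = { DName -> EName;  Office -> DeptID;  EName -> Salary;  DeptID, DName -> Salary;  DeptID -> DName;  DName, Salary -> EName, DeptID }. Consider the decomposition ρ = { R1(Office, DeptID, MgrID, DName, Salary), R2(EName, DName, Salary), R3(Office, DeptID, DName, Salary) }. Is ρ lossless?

Yes

Chase test. Columns are Office, EName, DeptID, MgrID, DName, Salary; row i has aⱼ where attribute j ∈ Ri, else bᵢⱼ.
Initial tableau (one row per fragment):
  row 1: a1 b12 a3 a4 a5 a6
  row 2: b21 a2 b23 b24 a5 a6
  row 3: a1 b32 a3 b34 a5 a6
Rows 1 and 2 agree on DName; apply DName→EName and equate their EName entries.
Rows 1 and 3 agree on DName; apply DName→EName and equate their EName entries.
Rows 1 and 2 agree on DName, Salary; apply DName, Salary→EName, DeptID and equate their EName, DeptID entries.
Row 1 is now all distinguished symbols — the join is lossless.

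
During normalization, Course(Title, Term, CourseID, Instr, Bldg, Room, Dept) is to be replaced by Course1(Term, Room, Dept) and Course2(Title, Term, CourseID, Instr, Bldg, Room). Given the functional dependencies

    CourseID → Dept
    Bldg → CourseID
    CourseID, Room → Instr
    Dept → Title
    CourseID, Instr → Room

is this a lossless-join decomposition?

Common attributes: Course1 ∩ Course2 = {Term, Room}.
No dependency enlarges {Term, Room}, so (Term, Room)⁺ = {Term, Room}.
The closure contains neither all of Course1 = {Term, Room, Dept} nor all of Course2 = {Title, Term, CourseID, Instr, Bldg, Room}, so the common attributes are not a superkey of either fragment. The join is lossy.

No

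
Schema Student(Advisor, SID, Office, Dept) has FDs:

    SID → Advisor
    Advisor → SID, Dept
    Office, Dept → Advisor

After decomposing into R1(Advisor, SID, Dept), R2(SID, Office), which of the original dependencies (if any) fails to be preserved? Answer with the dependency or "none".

Check Office, Dept → Advisor: no single fragment contains all of {Advisor, Office, Dept}, and the restricted closure of {Office, Dept} across the fragments never reaches {Advisor}.
SID → Advisor is preserved.
Advisor → SID, Dept is preserved.

Office, Dept → Advisor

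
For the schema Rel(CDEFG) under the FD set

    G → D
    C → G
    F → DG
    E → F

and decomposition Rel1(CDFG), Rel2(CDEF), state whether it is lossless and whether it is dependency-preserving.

lossless and dependency-preserving

Lossless test: (CDF)⁺ = {CDFG}, which contains all of one fragment — lossless.
Dependency preservation: every FD's attributes lie within a single fragment, so each can be enforced locally — preserved.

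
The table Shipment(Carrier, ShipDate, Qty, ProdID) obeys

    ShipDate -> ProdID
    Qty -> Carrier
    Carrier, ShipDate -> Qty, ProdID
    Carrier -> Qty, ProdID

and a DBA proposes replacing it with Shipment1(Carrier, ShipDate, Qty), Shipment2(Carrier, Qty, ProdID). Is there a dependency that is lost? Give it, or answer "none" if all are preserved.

ShipDate -> ProdID

Check ShipDate → ProdID: no single fragment contains all of {ShipDate, ProdID}, and the restricted closure of {ShipDate} across the fragments never reaches {ProdID}.
Qty → Carrier is preserved.
Carrier, ShipDate → Qty, ProdID is preserved.
Carrier → Qty, ProdID is preserved.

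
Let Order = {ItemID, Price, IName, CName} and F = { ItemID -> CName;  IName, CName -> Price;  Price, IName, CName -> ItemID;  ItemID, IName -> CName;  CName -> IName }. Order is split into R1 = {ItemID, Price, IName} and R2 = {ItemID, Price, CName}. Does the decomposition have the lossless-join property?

Common attributes: R1 ∩ R2 = {ItemID, Price}.
Closure of {ItemID, Price}: ItemID → CName applies, adding CName; CName → IName applies, adding IName. So (ItemID, Price)⁺ = {ItemID, Price, IName, CName}.
This closure contains every attribute of R1, so R1 ∩ R2 → R1. The join is lossless.

Yes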